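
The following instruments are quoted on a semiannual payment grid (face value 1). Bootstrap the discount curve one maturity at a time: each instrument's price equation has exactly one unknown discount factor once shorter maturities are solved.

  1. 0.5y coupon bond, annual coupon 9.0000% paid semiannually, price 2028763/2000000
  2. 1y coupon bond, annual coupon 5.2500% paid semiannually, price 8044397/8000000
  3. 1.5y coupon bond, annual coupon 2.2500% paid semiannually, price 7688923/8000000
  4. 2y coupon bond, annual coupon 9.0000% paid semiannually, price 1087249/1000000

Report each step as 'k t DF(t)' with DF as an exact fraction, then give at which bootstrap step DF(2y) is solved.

step 1 [0.5y] bond c/2=9/200: DF=(2028763/2000000 − 9/200·(0))/(1+9/200) = 9707/10000 ≈ 0.970700
step 2 [1y] bond c/2=21/800: DF=(8044397/8000000 − 21/800·(0.970700))/(1+21/800) = 191/200 ≈ 0.955000
step 3 [1.5y] bond c/2=9/800: DF=(7688923/8000000 − 9/800·(0.970700+0.955000))/(1+9/800) = 929/1000 ≈ 0.929000
step 4 [2y] bond c/2=9/200: DF=(1087249/1000000 − 9/200·(0.970700+0.955000+0.929000))/(1+9/200) = 367/400 ≈ 0.917500

1 1/2 9707/10000
2 1 191/200
3 3/2 929/1000
4 2 367/400
DF(2y) is solved at step 4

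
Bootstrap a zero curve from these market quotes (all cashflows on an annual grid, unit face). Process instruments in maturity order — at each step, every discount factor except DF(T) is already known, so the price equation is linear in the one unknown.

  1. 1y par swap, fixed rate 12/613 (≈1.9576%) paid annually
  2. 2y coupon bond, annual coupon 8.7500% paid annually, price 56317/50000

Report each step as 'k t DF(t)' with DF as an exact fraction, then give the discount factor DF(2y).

1 1 613/625
2 2 598/625
DF(2y) = 598/625 ≈ 0.956800

step 1 [1y] swap r/1=12/613: DF=(1 − 12/613·(0))/(1+12/613) = 613/625 ≈ 0.980800
step 2 [2y] bond c/1=7/80: DF=(56317/50000 − 7/80·(0.980800))/(1+7/80) = 598/625 ≈ 0.956800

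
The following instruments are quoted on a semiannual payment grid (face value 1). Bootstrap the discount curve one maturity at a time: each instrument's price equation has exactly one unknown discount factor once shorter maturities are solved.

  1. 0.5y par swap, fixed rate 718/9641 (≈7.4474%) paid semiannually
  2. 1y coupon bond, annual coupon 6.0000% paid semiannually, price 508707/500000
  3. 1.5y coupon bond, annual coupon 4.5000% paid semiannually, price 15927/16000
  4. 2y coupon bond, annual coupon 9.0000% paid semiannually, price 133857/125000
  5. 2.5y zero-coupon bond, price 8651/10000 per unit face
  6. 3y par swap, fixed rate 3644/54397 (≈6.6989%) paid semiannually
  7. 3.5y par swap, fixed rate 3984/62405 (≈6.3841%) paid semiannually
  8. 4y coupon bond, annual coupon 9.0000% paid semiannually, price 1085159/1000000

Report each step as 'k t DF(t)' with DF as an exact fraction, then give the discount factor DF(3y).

1 1/2 9641/10000
2 1 9597/10000
3 3/2 582/625
4 2 4509/5000
5 5/2 8651/10000
6 3 4089/5000
7 7/2 1001/1250
8 4 7697/10000
DF(3y) = 4089/5000 ≈ 0.817800

step 1 [0.5y] swap r/2=359/9641: DF=(1 − 359/9641·(0))/(1+359/9641) = 9641/10000 ≈ 0.964100
step 2 [1y] bond c/2=3/100: DF=(508707/500000 − 3/100·(0.964100))/(1+3/100) = 9597/10000 ≈ 0.959700
step 3 [1.5y] bond c/2=9/400: DF=(15927/16000 − 9/400·(0.964100+0.959700))/(1+9/400) = 582/625 ≈ 0.931200
step 4 [2y] bond c/2=9/200: DF=(133857/125000 − 9/200·(0.964100+0.959700+0.931200))/(1+9/200) = 4509/5000 ≈ 0.901800
step 5 [2.5y] zero: DF = P = 8651/10000 ≈ 0.865100
step 6 [3y] swap r/2=1822/54397: DF=(1 − 1822/54397·(0.964100+0.959700+0.931200+0.901800+0.865100))/(1+1822/54397) = 4089/5000 ≈ 0.817800
step 7 [3.5y] swap r/2=1992/62405: DF=(1 − 1992/62405·(0.964100+0.959700+0.931200+0.901800+0.865100+0.817800))/(1+1992/62405) = 1001/1250 ≈ 0.800800
step 8 [4y] bond c/2=9/200: DF=(1085159/1000000 − 9/200·(0.964100+0.959700+0.931200+0.901800+0.865100+0.817800+0.800800))/(1+9/200) = 7697/10000 ≈ 0.769700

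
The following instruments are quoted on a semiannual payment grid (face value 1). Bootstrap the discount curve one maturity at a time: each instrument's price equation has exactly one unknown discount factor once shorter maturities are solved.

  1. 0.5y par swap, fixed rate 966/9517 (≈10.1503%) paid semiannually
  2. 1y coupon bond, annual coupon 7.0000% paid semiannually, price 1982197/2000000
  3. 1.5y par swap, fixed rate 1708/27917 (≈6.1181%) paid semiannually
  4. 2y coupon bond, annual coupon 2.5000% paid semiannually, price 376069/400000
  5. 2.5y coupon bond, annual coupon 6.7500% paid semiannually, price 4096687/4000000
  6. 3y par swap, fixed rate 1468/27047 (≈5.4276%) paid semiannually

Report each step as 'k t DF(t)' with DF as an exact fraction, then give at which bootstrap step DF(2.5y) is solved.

1 1/2 9517/10000
2 1 4627/5000
3 3/2 4573/5000
4 2 8941/10000
5 5/2 544/625
6 3 2133/2500
DF(2.5y) is solved at step 5

step 1 [0.5y] swap r/2=483/9517: DF=(1 − 483/9517·(0))/(1+483/9517) = 9517/10000 ≈ 0.951700
step 2 [1y] bond c/2=7/200: DF=(1982197/2000000 − 7/200·(0.951700))/(1+7/200) = 4627/5000 ≈ 0.925400
step 3 [1.5y] swap r/2=854/27917: DF=(1 − 854/27917·(0.951700+0.925400))/(1+854/27917) = 4573/5000 ≈ 0.914600
step 4 [2y] bond c/2=1/80: DF=(376069/400000 − 1/80·(0.951700+0.925400+0.914600))/(1+1/80) = 8941/10000 ≈ 0.894100
step 5 [2.5y] bond c/2=27/800: DF=(4096687/4000000 − 27/800·(0.951700+0.925400+0.914600+0.894100))/(1+27/800) = 544/625 ≈ 0.870400
step 6 [3y] swap r/2=734/27047: DF=(1 − 734/27047·(0.951700+0.925400+0.914600+0.894100+0.870400))/(1+734/27047) = 2133/2500 ≈ 0.853200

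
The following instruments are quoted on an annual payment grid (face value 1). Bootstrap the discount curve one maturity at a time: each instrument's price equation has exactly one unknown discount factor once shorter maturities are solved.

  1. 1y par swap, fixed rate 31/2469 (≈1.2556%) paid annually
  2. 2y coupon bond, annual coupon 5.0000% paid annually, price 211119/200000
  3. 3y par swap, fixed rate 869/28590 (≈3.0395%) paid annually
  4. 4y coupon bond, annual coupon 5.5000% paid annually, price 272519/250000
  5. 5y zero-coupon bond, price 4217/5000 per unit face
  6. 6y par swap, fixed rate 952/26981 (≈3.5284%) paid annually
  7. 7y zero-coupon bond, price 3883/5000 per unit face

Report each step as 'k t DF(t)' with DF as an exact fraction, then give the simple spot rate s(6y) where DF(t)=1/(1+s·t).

step 1 [1y] swap r/1=31/2469: DF=(1 − 31/2469·(0))/(1+31/2469) = 2469/2500 ≈ 0.987600
step 2 [2y] bond c/1=1/20: DF=(211119/200000 − 1/20·(0.987600))/(1+1/20) = 9583/10000 ≈ 0.958300
step 3 [3y] swap r/1=869/28590: DF=(1 − 869/28590·(0.987600+0.958300))/(1+869/28590) = 9131/10000 ≈ 0.913100
step 4 [4y] bond c/1=11/200: DF=(272519/250000 − 11/200·(0.987600+0.958300+0.913100))/(1+11/200) = 4421/5000 ≈ 0.884200
step 5 [5y] zero: DF = P = 4217/5000 ≈ 0.843400
step 6 [6y] swap r/1=952/26981: DF=(1 − 952/26981·(0.987600+0.958300+0.913100+0.884200+0.843400))/(1+952/26981) = 506/625 ≈ 0.809600
step 7 [7y] zero: DF = P = 3883/5000 ≈ 0.776600

1 1 2469/2500
2 2 9583/10000
3 3 9131/10000
4 4 4421/5000
5 5 4217/5000
6 6 506/625
7 7 3883/5000
s(6y) = (1/(506/625) − 1)/(6) = 119/3036 ≈ 3.9196%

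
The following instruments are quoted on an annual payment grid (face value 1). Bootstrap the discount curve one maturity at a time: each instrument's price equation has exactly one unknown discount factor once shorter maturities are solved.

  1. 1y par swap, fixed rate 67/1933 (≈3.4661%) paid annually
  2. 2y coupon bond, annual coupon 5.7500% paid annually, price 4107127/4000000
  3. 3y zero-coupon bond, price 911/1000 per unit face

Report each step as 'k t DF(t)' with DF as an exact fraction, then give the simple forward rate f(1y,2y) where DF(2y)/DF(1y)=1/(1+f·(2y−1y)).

1 1 1933/2000
2 2 574/625
3 3 911/1000
f(1y,2y) = ((1933/2000)/(574/625) − 1)/(1) = 481/9184 ≈ 5.2374%

step 1 [1y] swap r/1=67/1933: DF=(1 − 67/1933·(0))/(1+67/1933) = 1933/2000 ≈ 0.966500
step 2 [2y] bond c/1=23/400: DF=(4107127/4000000 − 23/400·(0.966500))/(1+23/400) = 574/625 ≈ 0.918400
step 3 [3y] zero: DF = P = 911/1000 ≈ 0.911000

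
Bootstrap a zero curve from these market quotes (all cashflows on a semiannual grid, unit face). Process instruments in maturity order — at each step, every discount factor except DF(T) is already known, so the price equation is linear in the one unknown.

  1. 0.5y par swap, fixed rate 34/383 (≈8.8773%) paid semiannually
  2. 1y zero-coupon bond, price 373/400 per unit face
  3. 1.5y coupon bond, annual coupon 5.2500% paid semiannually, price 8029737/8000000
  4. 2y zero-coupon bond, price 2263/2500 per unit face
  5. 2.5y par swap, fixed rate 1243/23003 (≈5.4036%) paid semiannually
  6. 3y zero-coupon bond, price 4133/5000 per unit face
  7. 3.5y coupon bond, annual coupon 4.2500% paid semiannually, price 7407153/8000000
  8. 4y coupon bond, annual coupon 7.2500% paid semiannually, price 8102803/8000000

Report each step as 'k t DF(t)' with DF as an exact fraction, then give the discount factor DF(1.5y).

step 1 [0.5y] swap r/2=17/383: DF=(1 − 17/383·(0))/(1+17/383) = 383/400 ≈ 0.957500
step 2 [1y] zero: DF = P = 373/400 ≈ 0.932500
step 3 [1.5y] bond c/2=21/800: DF=(8029737/8000000 − 21/800·(0.957500+0.932500))/(1+21/800) = 9297/10000 ≈ 0.929700
step 4 [2y] zero: DF = P = 2263/2500 ≈ 0.905200
step 5 [2.5y] swap r/2=1243/46006: DF=(1 − 1243/46006·(0.957500+0.932500+0.929700+0.905200))/(1+1243/46006) = 8757/10000 ≈ 0.875700
step 6 [3y] zero: DF = P = 4133/5000 ≈ 0.826600
step 7 [3.5y] bond c/2=17/800: DF=(7407153/8000000 − 17/800·(0.957500+0.932500+0.929700+0.905200+0.875700+0.826600))/(1+17/800) = 7937/10000 ≈ 0.793700
step 8 [4y] bond c/2=29/800: DF=(8102803/8000000 − 29/800·(0.957500+0.932500+0.929700+0.905200+0.875700+0.826600+0.793700))/(1+29/800) = 3799/5000 ≈ 0.759800

1 1/2 383/400
2 1 373/400
3 3/2 9297/10000
4 2 2263/2500
5 5/2 8757/10000
6 3 4133/5000
7 7/2 7937/10000
8 4 3799/5000
DF(1.5y) = 9297/10000 ≈ 0.929700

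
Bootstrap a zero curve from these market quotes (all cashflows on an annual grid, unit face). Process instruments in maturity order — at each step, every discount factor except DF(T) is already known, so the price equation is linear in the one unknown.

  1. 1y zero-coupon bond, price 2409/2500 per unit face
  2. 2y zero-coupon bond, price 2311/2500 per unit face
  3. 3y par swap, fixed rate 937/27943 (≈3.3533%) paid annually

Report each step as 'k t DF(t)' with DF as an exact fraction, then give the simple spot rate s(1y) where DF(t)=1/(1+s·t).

step 1 [1y] zero: DF = P = 2409/2500 ≈ 0.963600
step 2 [2y] zero: DF = P = 2311/2500 ≈ 0.924400
step 3 [3y] swap r/1=937/27943: DF=(1 − 937/27943·(0.963600+0.924400))/(1+937/27943) = 9063/10000 ≈ 0.906300

1 1 2409/2500
2 2 2311/2500
3 3 9063/10000
s(1y) = (1/(2409/2500) − 1)/(1) = 91/2409 ≈ 3.7775%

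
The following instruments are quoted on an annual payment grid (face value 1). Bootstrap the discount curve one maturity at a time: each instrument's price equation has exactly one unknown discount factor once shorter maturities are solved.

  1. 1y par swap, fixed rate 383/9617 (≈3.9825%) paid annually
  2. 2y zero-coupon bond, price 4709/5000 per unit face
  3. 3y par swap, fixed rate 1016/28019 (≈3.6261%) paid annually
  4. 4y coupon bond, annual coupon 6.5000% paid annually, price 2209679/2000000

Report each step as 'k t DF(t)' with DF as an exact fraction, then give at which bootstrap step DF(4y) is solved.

step 1 [1y] swap r/1=383/9617: DF=(1 − 383/9617·(0))/(1+383/9617) = 9617/10000 ≈ 0.961700
step 2 [2y] zero: DF = P = 4709/5000 ≈ 0.941800
step 3 [3y] swap r/1=1016/28019: DF=(1 − 1016/28019·(0.961700+0.941800))/(1+1016/28019) = 1123/1250 ≈ 0.898400
step 4 [4y] bond c/1=13/200: DF=(2209679/2000000 − 13/200·(0.961700+0.941800+0.898400))/(1+13/200) = 1083/1250 ≈ 0.866400

1 1 9617/10000
2 2 4709/5000
3 3 1123/1250
4 4 1083/1250
DF(4y) is solved at step 4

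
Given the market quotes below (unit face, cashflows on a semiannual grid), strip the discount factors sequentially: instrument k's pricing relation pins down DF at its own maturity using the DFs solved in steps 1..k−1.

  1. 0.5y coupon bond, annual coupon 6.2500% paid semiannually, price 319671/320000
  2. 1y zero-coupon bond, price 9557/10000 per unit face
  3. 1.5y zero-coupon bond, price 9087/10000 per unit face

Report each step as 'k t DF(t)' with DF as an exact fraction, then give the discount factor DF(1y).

1 1/2 9687/10000
2 1 9557/10000
3 3/2 9087/10000
DF(1y) = 9557/10000 ≈ 0.955700

step 1 [0.5y] bond c/2=1/32: DF=(319671/320000 − 1/32·(0))/(1+1/32) = 9687/10000 ≈ 0.968700
step 2 [1y] zero: DF = P = 9557/10000 ≈ 0.955700
step 3 [1.5y] zero: DF = P = 9087/10000 ≈ 0.908700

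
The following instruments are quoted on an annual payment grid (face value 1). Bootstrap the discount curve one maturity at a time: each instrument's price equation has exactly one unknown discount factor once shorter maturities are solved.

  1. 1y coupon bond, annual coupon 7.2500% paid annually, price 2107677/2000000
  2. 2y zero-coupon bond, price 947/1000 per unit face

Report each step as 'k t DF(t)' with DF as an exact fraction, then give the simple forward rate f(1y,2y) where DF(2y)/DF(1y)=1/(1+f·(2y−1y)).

step 1 [1y] bond c/1=29/400: DF=(2107677/2000000 − 29/400·(0))/(1+29/400) = 4913/5000 ≈ 0.982600
step 2 [2y] zero: DF = P = 947/1000 ≈ 0.947000

1 1 4913/5000
2 2 947/1000
f(1y,2y) = ((4913/5000)/(947/1000) − 1)/(1) = 178/4735 ≈ 3.7592%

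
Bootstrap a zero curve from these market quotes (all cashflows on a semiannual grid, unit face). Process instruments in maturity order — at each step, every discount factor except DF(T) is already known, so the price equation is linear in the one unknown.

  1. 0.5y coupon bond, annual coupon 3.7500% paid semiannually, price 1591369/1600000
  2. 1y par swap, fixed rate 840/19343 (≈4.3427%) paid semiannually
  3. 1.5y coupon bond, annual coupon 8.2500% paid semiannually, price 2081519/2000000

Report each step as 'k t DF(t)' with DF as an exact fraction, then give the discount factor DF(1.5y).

step 1 [0.5y] bond c/2=3/160: DF=(1591369/1600000 − 3/160·(0))/(1+3/160) = 9763/10000 ≈ 0.976300
step 2 [1y] swap r/2=420/19343: DF=(1 − 420/19343·(0.976300))/(1+420/19343) = 479/500 ≈ 0.958000
step 3 [1.5y] bond c/2=33/800: DF=(2081519/2000000 − 33/800·(0.976300+0.958000))/(1+33/800) = 9229/10000 ≈ 0.922900

1 1/2 9763/10000
2 1 479/500
3 3/2 9229/10000
DF(1.5y) = 9229/10000 ≈ 0.922900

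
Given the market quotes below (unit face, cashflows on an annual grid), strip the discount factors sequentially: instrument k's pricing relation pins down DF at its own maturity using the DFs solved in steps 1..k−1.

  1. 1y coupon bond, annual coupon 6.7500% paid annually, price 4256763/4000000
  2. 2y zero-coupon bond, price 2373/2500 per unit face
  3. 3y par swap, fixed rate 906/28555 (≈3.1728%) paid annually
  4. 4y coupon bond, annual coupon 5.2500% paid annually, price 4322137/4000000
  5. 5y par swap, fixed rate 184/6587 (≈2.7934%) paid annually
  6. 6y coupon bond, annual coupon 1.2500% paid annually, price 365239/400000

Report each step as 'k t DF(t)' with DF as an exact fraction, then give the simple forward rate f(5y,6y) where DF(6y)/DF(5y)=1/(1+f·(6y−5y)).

1 1 9969/10000
2 2 2373/2500
3 3 4547/5000
4 4 4421/5000
5 5 1089/1250
6 6 8449/10000
f(5y,6y) = ((1089/1250)/(8449/10000) − 1)/(1) = 263/8449 ≈ 3.1128%

step 1 [1y] bond c/1=27/400: DF=(4256763/4000000 − 27/400·(0))/(1+27/400) = 9969/10000 ≈ 0.996900
step 2 [2y] zero: DF = P = 2373/2500 ≈ 0.949200
step 3 [3y] swap r/1=906/28555: DF=(1 − 906/28555·(0.996900+0.949200))/(1+906/28555) = 4547/5000 ≈ 0.909400
step 4 [4y] bond c/1=21/400: DF=(4322137/4000000 − 21/400·(0.996900+0.949200+0.909400))/(1+21/400) = 4421/5000 ≈ 0.884200
step 5 [5y] swap r/1=184/6587: DF=(1 − 184/6587·(0.996900+0.949200+0.909400+0.884200))/(1+184/6587) = 1089/1250 ≈ 0.871200
step 6 [6y] bond c/1=1/80: DF=(365239/400000 − 1/80·(0.996900+0.949200+0.909400+0.884200+0.871200))/(1+1/80) = 8449/10000 ≈ 0.844900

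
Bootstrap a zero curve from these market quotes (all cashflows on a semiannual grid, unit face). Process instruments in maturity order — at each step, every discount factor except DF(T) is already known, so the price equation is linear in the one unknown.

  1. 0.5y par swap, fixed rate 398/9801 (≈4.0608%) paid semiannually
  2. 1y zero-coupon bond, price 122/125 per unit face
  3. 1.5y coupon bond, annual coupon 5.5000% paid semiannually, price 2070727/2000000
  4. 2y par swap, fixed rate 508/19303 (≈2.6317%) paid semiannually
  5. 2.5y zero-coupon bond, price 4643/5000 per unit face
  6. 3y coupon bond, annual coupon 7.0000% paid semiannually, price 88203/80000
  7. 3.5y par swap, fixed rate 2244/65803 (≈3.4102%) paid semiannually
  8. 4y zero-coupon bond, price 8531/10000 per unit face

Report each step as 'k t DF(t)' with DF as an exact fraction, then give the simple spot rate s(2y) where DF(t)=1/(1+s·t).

step 1 [0.5y] swap r/2=199/9801: DF=(1 − 199/9801·(0))/(1+199/9801) = 9801/10000 ≈ 0.980100
step 2 [1y] zero: DF = P = 122/125 ≈ 0.976000
step 3 [1.5y] bond c/2=11/400: DF=(2070727/2000000 − 11/400·(0.980100+0.976000))/(1+11/400) = 9553/10000 ≈ 0.955300
step 4 [2y] swap r/2=254/19303: DF=(1 − 254/19303·(0.980100+0.976000+0.955300))/(1+254/19303) = 2373/2500 ≈ 0.949200
step 5 [2.5y] zero: DF = P = 4643/5000 ≈ 0.928600
step 6 [3y] bond c/2=7/200: DF=(88203/80000 − 7/200·(0.980100+0.976000+0.955300+0.949200+0.928600))/(1+7/200) = 9033/10000 ≈ 0.903300
step 7 [3.5y] swap r/2=1122/65803: DF=(1 − 1122/65803·(0.980100+0.976000+0.955300+0.949200+0.928600+0.903300))/(1+1122/65803) = 4439/5000 ≈ 0.887800
step 8 [4y] zero: DF = P = 8531/10000 ≈ 0.853100

1 1/2 9801/10000
2 1 122/125
3 3/2 9553/10000
4 2 2373/2500
5 5/2 4643/5000
6 3 9033/10000
7 7/2 4439/5000
8 4 8531/10000
s(2y) = (1/(2373/2500) − 1)/(2) = 127/4746 ≈ 2.6759%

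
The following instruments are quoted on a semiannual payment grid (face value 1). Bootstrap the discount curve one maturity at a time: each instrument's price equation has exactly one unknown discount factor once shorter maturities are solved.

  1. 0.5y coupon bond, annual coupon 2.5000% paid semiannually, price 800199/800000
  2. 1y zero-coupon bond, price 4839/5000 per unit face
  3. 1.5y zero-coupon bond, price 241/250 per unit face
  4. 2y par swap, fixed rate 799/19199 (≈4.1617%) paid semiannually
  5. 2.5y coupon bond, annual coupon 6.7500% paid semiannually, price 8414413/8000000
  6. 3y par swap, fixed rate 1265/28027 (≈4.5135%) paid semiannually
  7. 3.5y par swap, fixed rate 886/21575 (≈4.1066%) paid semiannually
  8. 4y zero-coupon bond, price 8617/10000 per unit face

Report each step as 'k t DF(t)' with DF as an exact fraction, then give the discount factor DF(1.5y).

1 1/2 9879/10000
2 1 4839/5000
3 3/2 241/250
4 2 9201/10000
5 5/2 8921/10000
6 3 1747/2000
7 7/2 8671/10000
8 4 8617/10000
DF(1.5y) = 241/250 ≈ 0.964000

step 1 [0.5y] bond c/2=1/80: DF=(800199/800000 − 1/80·(0))/(1+1/80) = 9879/10000 ≈ 0.987900
step 2 [1y] zero: DF = P = 4839/5000 ≈ 0.967800
step 3 [1.5y] zero: DF = P = 241/250 ≈ 0.964000
step 4 [2y] swap r/2=799/38398: DF=(1 − 799/38398·(0.987900+0.967800+0.964000))/(1+799/38398) = 9201/10000 ≈ 0.920100
step 5 [2.5y] bond c/2=27/800: DF=(8414413/8000000 − 27/800·(0.987900+0.967800+0.964000+0.920100))/(1+27/800) = 8921/10000 ≈ 0.892100
step 6 [3y] swap r/2=1265/56054: DF=(1 − 1265/56054·(0.987900+0.967800+0.964000+0.920100+0.892100))/(1+1265/56054) = 1747/2000 ≈ 0.873500
step 7 [3.5y] swap r/2=443/21575: DF=(1 − 443/21575·(0.987900+0.967800+0.964000+0.920100+0.892100+0.873500))/(1+443/21575) = 8671/10000 ≈ 0.867100
step 8 [4y] zero: DF = P = 8617/10000 ≈ 0.861700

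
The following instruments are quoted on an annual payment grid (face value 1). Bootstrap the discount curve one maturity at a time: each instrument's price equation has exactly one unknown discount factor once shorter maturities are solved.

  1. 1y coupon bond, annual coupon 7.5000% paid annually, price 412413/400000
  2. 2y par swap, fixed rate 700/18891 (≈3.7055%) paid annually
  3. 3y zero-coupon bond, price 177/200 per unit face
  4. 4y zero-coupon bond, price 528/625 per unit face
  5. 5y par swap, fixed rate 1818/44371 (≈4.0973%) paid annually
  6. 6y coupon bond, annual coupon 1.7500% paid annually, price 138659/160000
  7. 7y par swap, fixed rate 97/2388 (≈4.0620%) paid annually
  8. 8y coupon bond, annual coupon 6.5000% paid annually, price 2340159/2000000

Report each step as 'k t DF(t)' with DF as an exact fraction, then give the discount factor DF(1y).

1 1 9591/10000
2 2 93/100
3 3 177/200
4 4 528/625
5 5 4091/5000
6 6 3877/5000
7 7 303/400
8 8 7343/10000
DF(1y) = 9591/10000 ≈ 0.959100

step 1 [1y] bond c/1=3/40: DF=(412413/400000 − 3/40·(0))/(1+3/40) = 9591/10000 ≈ 0.959100
step 2 [2y] swap r/1=700/18891: DF=(1 − 700/18891·(0.959100))/(1+700/18891) = 93/100 ≈ 0.930000
step 3 [3y] zero: DF = P = 177/200 ≈ 0.885000
step 4 [4y] zero: DF = P = 528/625 ≈ 0.844800
step 5 [5y] swap r/1=1818/44371: DF=(1 − 1818/44371·(0.959100+0.930000+0.885000+0.844800))/(1+1818/44371) = 4091/5000 ≈ 0.818200
step 6 [6y] bond c/1=7/400: DF=(138659/160000 − 7/400·(0.959100+0.930000+0.885000+0.844800+0.818200))/(1+7/400) = 3877/5000 ≈ 0.775400
step 7 [7y] swap r/1=97/2388: DF=(1 − 97/2388·(0.959100+0.930000+0.885000+0.844800+0.818200+0.775400))/(1+97/2388) = 303/400 ≈ 0.757500
step 8 [8y] bond c/1=13/200: DF=(2340159/2000000 − 13/200·(0.959100+0.930000+0.885000+0.844800+0.818200+0.775400+0.757500))/(1+13/200) = 7343/10000 ≈ 0.734300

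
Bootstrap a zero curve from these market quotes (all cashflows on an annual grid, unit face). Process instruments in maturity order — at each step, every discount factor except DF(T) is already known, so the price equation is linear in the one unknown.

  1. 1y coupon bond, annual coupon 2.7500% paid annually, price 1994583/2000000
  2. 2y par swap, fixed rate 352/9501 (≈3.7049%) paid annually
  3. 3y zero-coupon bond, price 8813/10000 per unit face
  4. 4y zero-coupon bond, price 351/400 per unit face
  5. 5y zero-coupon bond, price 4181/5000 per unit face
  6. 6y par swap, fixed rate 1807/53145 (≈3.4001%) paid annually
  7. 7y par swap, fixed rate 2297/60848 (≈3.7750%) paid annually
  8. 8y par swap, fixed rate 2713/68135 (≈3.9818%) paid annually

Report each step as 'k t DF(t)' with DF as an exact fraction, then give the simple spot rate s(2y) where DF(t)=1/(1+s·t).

1 1 4853/5000
2 2 581/625
3 3 8813/10000
4 4 351/400
5 5 4181/5000
6 6 8193/10000
7 7 7703/10000
8 8 7287/10000
s(2y) = (1/(581/625) − 1)/(2) = 22/581 ≈ 3.7866%

step 1 [1y] bond c/1=11/400: DF=(1994583/2000000 − 11/400·(0))/(1+11/400) = 4853/5000 ≈ 0.970600
step 2 [2y] swap r/1=352/9501: DF=(1 − 352/9501·(0.970600))/(1+352/9501) = 581/625 ≈ 0.929600
step 3 [3y] zero: DF = P = 8813/10000 ≈ 0.881300
step 4 [4y] zero: DF = P = 351/400 ≈ 0.877500
step 5 [5y] zero: DF = P = 4181/5000 ≈ 0.836200
step 6 [6y] swap r/1=1807/53145: DF=(1 − 1807/53145·(0.970600+0.929600+0.881300+0.877500+0.836200))/(1+1807/53145) = 8193/10000 ≈ 0.819300
step 7 [7y] swap r/1=2297/60848: DF=(1 − 2297/60848·(0.970600+0.929600+0.881300+0.877500+0.836200+0.819300))/(1+2297/60848) = 7703/10000 ≈ 0.770300
step 8 [8y] swap r/1=2713/68135: DF=(1 − 2713/68135·(0.970600+0.929600+0.881300+0.877500+0.836200+0.819300+0.770300))/(1+2713/68135) = 7287/10000 ≈ 0.728700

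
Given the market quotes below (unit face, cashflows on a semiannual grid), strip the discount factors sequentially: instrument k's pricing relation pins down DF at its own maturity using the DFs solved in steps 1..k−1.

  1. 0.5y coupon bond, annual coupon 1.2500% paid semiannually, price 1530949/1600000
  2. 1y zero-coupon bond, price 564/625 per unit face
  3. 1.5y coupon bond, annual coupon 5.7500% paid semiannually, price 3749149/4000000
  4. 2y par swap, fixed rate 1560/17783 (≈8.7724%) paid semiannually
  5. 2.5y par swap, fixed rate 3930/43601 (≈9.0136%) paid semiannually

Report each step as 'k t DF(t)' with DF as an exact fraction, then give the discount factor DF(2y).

step 1 [0.5y] bond c/2=1/160: DF=(1530949/1600000 − 1/160·(0))/(1+1/160) = 9509/10000 ≈ 0.950900
step 2 [1y] zero: DF = P = 564/625 ≈ 0.902400
step 3 [1.5y] bond c/2=23/800: DF=(3749149/4000000 − 23/800·(0.950900+0.902400))/(1+23/800) = 8593/10000 ≈ 0.859300
step 4 [2y] swap r/2=780/17783: DF=(1 − 780/17783·(0.950900+0.902400+0.859300))/(1+780/17783) = 211/250 ≈ 0.844000
step 5 [2.5y] swap r/2=1965/43601: DF=(1 − 1965/43601·(0.950900+0.902400+0.859300+0.844000))/(1+1965/43601) = 1607/2000 ≈ 0.803500

1 1/2 9509/10000
2 1 564/625
3 3/2 8593/10000
4 2 211/250
5 5/2 1607/2000
DF(2y) = 211/250 ≈ 0.844000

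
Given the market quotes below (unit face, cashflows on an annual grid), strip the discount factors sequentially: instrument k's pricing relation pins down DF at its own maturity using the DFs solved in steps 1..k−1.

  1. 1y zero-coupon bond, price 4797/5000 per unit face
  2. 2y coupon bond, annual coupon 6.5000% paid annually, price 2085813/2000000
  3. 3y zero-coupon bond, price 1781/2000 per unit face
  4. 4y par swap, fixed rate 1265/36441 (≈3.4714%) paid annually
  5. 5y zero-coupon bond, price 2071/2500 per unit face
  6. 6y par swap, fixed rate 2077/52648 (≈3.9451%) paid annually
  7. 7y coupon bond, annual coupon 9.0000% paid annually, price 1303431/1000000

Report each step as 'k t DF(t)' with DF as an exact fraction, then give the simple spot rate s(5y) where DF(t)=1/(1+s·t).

step 1 [1y] zero: DF = P = 4797/5000 ≈ 0.959400
step 2 [2y] bond c/1=13/200: DF=(2085813/2000000 − 13/200·(0.959400))/(1+13/200) = 9207/10000 ≈ 0.920700
step 3 [3y] zero: DF = P = 1781/2000 ≈ 0.890500
step 4 [4y] swap r/1=1265/36441: DF=(1 − 1265/36441·(0.959400+0.920700+0.890500))/(1+1265/36441) = 1747/2000 ≈ 0.873500
step 5 [5y] zero: DF = P = 2071/2500 ≈ 0.828400
step 6 [6y] swap r/1=2077/52648: DF=(1 − 2077/52648·(0.959400+0.920700+0.890500+0.873500+0.828400))/(1+2077/52648) = 7923/10000 ≈ 0.792300
step 7 [7y] bond c/1=9/100: DF=(1303431/1000000 − 9/100·(0.959400+0.920700+0.890500+0.873500+0.828400+0.792300))/(1+9/100) = 7611/10000 ≈ 0.761100

1 1 4797/5000
2 2 9207/10000
3 3 1781/2000
4 4 1747/2000
5 5 2071/2500
6 6 7923/10000
7 7 7611/10000
s(5y) = (1/(2071/2500) − 1)/(5) = 429/10355 ≈ 4.1429%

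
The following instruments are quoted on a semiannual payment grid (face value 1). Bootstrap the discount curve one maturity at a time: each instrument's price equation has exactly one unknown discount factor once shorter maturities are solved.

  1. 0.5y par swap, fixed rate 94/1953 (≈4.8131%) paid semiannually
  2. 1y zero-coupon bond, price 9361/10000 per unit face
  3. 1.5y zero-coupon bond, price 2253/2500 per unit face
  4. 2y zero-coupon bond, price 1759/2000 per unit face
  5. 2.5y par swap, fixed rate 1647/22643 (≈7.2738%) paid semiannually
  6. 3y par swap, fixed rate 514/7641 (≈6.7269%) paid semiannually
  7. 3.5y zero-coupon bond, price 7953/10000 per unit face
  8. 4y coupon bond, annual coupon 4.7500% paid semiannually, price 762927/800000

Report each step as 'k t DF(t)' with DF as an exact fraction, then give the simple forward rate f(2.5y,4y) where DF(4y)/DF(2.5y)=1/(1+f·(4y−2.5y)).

step 1 [0.5y] swap r/2=47/1953: DF=(1 − 47/1953·(0))/(1+47/1953) = 1953/2000 ≈ 0.976500
step 2 [1y] zero: DF = P = 9361/10000 ≈ 0.936100
step 3 [1.5y] zero: DF = P = 2253/2500 ≈ 0.901200
step 4 [2y] zero: DF = P = 1759/2000 ≈ 0.879500
step 5 [2.5y] swap r/2=1647/45286: DF=(1 − 1647/45286·(0.976500+0.936100+0.901200+0.879500))/(1+1647/45286) = 8353/10000 ≈ 0.835300
step 6 [3y] swap r/2=257/7641: DF=(1 − 257/7641·(0.976500+0.936100+0.901200+0.879500+0.835300))/(1+257/7641) = 8201/10000 ≈ 0.820100
step 7 [3.5y] zero: DF = P = 7953/10000 ≈ 0.795300
step 8 [4y] bond c/2=19/800: DF=(762927/800000 − 19/800·(0.976500+0.936100+0.901200+0.879500+0.835300+0.820100+0.795300))/(1+19/800) = 789/1000 ≈ 0.789000

1 1/2 1953/2000
2 1 9361/10000
3 3/2 2253/2500
4 2 1759/2000
5 5/2 8353/10000
6 3 8201/10000
7 7/2 7953/10000
8 4 789/1000
f(2.5y,4y) = ((8353/10000)/(789/1000) − 1)/(3/2) = 463/11835 ≈ 3.9121%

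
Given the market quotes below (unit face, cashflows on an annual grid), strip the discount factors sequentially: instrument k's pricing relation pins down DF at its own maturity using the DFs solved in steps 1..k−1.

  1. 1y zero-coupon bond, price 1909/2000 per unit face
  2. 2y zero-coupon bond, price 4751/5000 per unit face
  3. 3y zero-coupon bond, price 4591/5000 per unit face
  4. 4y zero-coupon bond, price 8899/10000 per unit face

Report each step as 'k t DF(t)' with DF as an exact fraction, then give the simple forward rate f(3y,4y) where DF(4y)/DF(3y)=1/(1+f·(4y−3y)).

step 1 [1y] zero: DF = P = 1909/2000 ≈ 0.954500
step 2 [2y] zero: DF = P = 4751/5000 ≈ 0.950200
step 3 [3y] zero: DF = P = 4591/5000 ≈ 0.918200
step 4 [4y] zero: DF = P = 8899/10000 ≈ 0.889900

1 1 1909/2000
2 2 4751/5000
3 3 4591/5000
4 4 8899/10000
f(3y,4y) = ((4591/5000)/(8899/10000) − 1)/(1) = 283/8899 ≈ 3.1801%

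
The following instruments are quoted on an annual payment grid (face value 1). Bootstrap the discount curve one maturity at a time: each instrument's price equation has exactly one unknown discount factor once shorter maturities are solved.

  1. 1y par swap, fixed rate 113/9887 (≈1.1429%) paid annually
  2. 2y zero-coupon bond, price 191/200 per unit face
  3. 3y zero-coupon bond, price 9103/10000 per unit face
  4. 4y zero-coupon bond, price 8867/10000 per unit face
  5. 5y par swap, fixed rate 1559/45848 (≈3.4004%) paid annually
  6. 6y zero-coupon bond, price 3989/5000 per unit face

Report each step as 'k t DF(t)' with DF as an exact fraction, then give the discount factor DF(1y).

step 1 [1y] swap r/1=113/9887: DF=(1 − 113/9887·(0))/(1+113/9887) = 9887/10000 ≈ 0.988700
step 2 [2y] zero: DF = P = 191/200 ≈ 0.955000
step 3 [3y] zero: DF = P = 9103/10000 ≈ 0.910300
step 4 [4y] zero: DF = P = 8867/10000 ≈ 0.886700
step 5 [5y] swap r/1=1559/45848: DF=(1 − 1559/45848·(0.988700+0.955000+0.910300+0.886700))/(1+1559/45848) = 8441/10000 ≈ 0.844100
step 6 [6y] zero: DF = P = 3989/5000 ≈ 0.797800

1 1 9887/10000
2 2 191/200
3 3 9103/10000
4 4 8867/10000
5 5 8441/10000
6 6 3989/5000
DF(1y) = 9887/10000 ≈ 0.988700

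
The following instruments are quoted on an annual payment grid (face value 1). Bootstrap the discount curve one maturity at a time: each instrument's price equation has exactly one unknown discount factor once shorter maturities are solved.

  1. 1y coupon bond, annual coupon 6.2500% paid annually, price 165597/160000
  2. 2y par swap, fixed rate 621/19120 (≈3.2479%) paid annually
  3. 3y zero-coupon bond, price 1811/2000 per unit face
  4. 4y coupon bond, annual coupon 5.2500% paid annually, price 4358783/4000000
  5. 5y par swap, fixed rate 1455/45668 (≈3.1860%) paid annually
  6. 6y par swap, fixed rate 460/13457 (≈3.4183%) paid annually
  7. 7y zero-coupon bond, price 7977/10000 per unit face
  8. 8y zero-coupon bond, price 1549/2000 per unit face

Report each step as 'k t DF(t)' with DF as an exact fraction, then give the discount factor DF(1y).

step 1 [1y] bond c/1=1/16: DF=(165597/160000 − 1/16·(0))/(1+1/16) = 9741/10000 ≈ 0.974100
step 2 [2y] swap r/1=621/19120: DF=(1 − 621/19120·(0.974100))/(1+621/19120) = 9379/10000 ≈ 0.937900
step 3 [3y] zero: DF = P = 1811/2000 ≈ 0.905500
step 4 [4y] bond c/1=21/400: DF=(4358783/4000000 − 21/400·(0.974100+0.937900+0.905500))/(1+21/400) = 2237/2500 ≈ 0.894800
step 5 [5y] swap r/1=1455/45668: DF=(1 − 1455/45668·(0.974100+0.937900+0.905500+0.894800))/(1+1455/45668) = 1709/2000 ≈ 0.854500
step 6 [6y] swap r/1=460/13457: DF=(1 − 460/13457·(0.974100+0.937900+0.905500+0.894800+0.854500))/(1+460/13457) = 102/125 ≈ 0.816000
step 7 [7y] zero: DF = P = 7977/10000 ≈ 0.797700
step 8 [8y] zero: DF = P = 1549/2000 ≈ 0.774500

1 1 9741/10000
2 2 9379/10000
3 3 1811/2000
4 4 2237/2500
5 5 1709/2000
6 6 102/125
7 7 7977/10000
8 8 1549/2000
DF(1y) = 9741/10000 ≈ 0.974100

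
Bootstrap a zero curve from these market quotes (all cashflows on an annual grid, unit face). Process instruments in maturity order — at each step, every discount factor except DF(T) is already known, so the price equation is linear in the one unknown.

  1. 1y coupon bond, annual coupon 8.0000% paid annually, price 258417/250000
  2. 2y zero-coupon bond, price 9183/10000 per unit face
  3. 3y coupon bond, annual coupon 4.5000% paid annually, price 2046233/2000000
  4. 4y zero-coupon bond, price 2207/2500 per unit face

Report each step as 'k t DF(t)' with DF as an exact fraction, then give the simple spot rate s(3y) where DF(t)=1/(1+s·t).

1 1 9571/10000
2 2 9183/10000
3 3 8983/10000
4 4 2207/2500
s(3y) = (1/(8983/10000) − 1)/(3) = 339/8983 ≈ 3.7738%

step 1 [1y] bond c/1=2/25: DF=(258417/250000 − 2/25·(0))/(1+2/25) = 9571/10000 ≈ 0.957100
step 2 [2y] zero: DF = P = 9183/10000 ≈ 0.918300
step 3 [3y] bond c/1=9/200: DF=(2046233/2000000 − 9/200·(0.957100+0.918300))/(1+9/200) = 8983/10000 ≈ 0.898300
step 4 [4y] zero: DF = P = 2207/2500 ≈ 0.882800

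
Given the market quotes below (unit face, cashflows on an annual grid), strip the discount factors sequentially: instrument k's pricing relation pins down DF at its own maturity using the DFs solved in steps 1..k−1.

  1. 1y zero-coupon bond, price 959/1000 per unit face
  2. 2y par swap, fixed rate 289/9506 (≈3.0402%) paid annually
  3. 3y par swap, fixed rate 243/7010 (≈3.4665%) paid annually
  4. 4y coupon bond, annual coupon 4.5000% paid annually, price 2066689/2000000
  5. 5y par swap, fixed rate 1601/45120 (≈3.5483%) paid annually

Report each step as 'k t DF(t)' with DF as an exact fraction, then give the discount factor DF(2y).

1 1 959/1000
2 2 4711/5000
3 3 2257/2500
4 4 8681/10000
5 5 8399/10000
DF(2y) = 4711/5000 ≈ 0.942200

step 1 [1y] zero: DF = P = 959/1000 ≈ 0.959000
step 2 [2y] swap r/1=289/9506: DF=(1 − 289/9506·(0.959000))/(1+289/9506) = 4711/5000 ≈ 0.942200
step 3 [3y] swap r/1=243/7010: DF=(1 − 243/7010·(0.959000+0.942200))/(1+243/7010) = 2257/2500 ≈ 0.902800
step 4 [4y] bond c/1=9/200: DF=(2066689/2000000 − 9/200·(0.959000+0.942200+0.902800))/(1+9/200) = 8681/10000 ≈ 0.868100
step 5 [5y] swap r/1=1601/45120: DF=(1 − 1601/45120·(0.959000+0.942200+0.902800+0.868100))/(1+1601/45120) = 8399/10000 ≈ 0.839900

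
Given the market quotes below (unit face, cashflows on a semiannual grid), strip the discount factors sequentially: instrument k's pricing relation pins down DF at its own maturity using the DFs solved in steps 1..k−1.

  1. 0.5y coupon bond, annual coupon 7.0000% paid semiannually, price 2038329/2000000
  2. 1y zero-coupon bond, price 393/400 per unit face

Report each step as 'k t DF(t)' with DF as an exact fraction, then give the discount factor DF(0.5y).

1 1/2 9847/10000
2 1 393/400
DF(0.5y) = 9847/10000 ≈ 0.984700

step 1 [0.5y] bond c/2=7/200: DF=(2038329/2000000 − 7/200·(0))/(1+7/200) = 9847/10000 ≈ 0.984700
step 2 [1y] zero: DF = P = 393/400 ≈ 0.982500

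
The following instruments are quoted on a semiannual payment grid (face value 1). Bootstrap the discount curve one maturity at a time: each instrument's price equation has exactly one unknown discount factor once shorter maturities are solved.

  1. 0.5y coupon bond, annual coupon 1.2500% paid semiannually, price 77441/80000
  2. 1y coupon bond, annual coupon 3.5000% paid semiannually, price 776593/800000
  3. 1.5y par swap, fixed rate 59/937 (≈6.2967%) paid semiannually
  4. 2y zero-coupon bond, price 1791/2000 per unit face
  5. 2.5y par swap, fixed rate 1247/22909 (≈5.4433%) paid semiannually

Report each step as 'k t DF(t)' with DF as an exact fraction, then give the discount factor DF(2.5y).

1 1/2 481/500
2 1 15/16
3 3/2 1823/2000
4 2 1791/2000
5 5/2 8753/10000
DF(2.5y) = 8753/10000 ≈ 0.875300

step 1 [0.5y] bond c/2=1/160: DF=(77441/80000 − 1/160·(0))/(1+1/160) = 481/500 ≈ 0.962000
step 2 [1y] bond c/2=7/400: DF=(776593/800000 − 7/400·(0.962000))/(1+7/400) = 15/16 ≈ 0.937500
step 3 [1.5y] swap r/2=59/1874: DF=(1 − 59/1874·(0.962000+0.937500))/(1+59/1874) = 1823/2000 ≈ 0.911500
step 4 [2y] zero: DF = P = 1791/2000 ≈ 0.895500
step 5 [2.5y] swap r/2=1247/45818: DF=(1 − 1247/45818·(0.962000+0.937500+0.911500+0.895500))/(1+1247/45818) = 8753/10000 ≈ 0.875300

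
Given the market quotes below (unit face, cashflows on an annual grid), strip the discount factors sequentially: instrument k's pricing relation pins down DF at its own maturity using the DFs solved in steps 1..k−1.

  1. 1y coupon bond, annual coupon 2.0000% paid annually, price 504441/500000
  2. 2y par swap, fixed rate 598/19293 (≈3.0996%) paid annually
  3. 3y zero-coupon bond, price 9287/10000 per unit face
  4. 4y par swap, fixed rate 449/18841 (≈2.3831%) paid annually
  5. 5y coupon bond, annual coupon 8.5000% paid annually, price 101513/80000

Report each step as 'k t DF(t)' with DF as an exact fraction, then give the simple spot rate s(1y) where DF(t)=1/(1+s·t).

1 1 9891/10000
2 2 4701/5000
3 3 9287/10000
4 4 4551/5000
5 5 8743/10000
s(1y) = (1/(9891/10000) − 1)/(1) = 109/9891 ≈ 1.1020%

step 1 [1y] bond c/1=1/50: DF=(504441/500000 − 1/50·(0))/(1+1/50) = 9891/10000 ≈ 0.989100
step 2 [2y] swap r/1=598/19293: DF=(1 − 598/19293·(0.989100))/(1+598/19293) = 4701/5000 ≈ 0.940200
step 3 [3y] zero: DF = P = 9287/10000 ≈ 0.928700
step 4 [4y] swap r/1=449/18841: DF=(1 − 449/18841·(0.989100+0.940200+0.928700))/(1+449/18841) = 4551/5000 ≈ 0.910200
step 5 [5y] bond c/1=17/200: DF=(101513/80000 − 17/200·(0.989100+0.940200+0.928700+0.910200))/(1+17/200) = 8743/10000 ≈ 0.874300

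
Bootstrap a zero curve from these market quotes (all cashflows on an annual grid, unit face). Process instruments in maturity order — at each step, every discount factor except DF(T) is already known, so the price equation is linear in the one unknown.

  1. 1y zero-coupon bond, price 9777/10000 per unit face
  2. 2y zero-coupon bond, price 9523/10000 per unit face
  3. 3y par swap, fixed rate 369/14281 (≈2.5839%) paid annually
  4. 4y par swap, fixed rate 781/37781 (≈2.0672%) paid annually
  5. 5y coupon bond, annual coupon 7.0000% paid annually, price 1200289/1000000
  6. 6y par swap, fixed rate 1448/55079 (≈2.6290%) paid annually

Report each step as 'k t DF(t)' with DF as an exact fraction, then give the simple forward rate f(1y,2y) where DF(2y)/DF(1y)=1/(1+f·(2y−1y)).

1 1 9777/10000
2 2 9523/10000
3 3 4631/5000
4 4 9219/10000
5 5 4373/5000
6 6 1069/1250
f(1y,2y) = ((9777/10000)/(9523/10000) − 1)/(1) = 254/9523 ≈ 2.6672%

step 1 [1y] zero: DF = P = 9777/10000 ≈ 0.977700
step 2 [2y] zero: DF = P = 9523/10000 ≈ 0.952300
step 3 [3y] swap r/1=369/14281: DF=(1 − 369/14281·(0.977700+0.952300))/(1+369/14281) = 4631/5000 ≈ 0.926200
step 4 [4y] swap r/1=781/37781: DF=(1 − 781/37781·(0.977700+0.952300+0.926200))/(1+781/37781) = 9219/10000 ≈ 0.921900
step 5 [5y] bond c/1=7/100: DF=(1200289/1000000 − 7/100·(0.977700+0.952300+0.926200+0.921900))/(1+7/100) = 4373/5000 ≈ 0.874600
step 6 [6y] swap r/1=1448/55079: DF=(1 − 1448/55079·(0.977700+0.952300+0.926200+0.921900+0.874600))/(1+1448/55079) = 1069/1250 ≈ 0.855200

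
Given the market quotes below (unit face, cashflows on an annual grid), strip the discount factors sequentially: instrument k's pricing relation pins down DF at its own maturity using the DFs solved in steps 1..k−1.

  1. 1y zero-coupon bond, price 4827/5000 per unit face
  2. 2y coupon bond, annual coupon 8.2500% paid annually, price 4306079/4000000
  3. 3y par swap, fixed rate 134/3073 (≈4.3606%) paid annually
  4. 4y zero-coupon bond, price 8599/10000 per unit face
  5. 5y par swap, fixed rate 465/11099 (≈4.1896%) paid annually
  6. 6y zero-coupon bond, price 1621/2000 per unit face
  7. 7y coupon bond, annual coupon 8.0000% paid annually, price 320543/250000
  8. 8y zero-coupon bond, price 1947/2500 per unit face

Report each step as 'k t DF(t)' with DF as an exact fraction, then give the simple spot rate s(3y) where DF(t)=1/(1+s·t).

step 1 [1y] zero: DF = P = 4827/5000 ≈ 0.965400
step 2 [2y] bond c/1=33/400: DF=(4306079/4000000 − 33/400·(0.965400))/(1+33/400) = 9209/10000 ≈ 0.920900
step 3 [3y] swap r/1=134/3073: DF=(1 − 134/3073·(0.965400+0.920900))/(1+134/3073) = 4397/5000 ≈ 0.879400
step 4 [4y] zero: DF = P = 8599/10000 ≈ 0.859900
step 5 [5y] swap r/1=465/11099: DF=(1 − 465/11099·(0.965400+0.920900+0.879400+0.859900))/(1+465/11099) = 407/500 ≈ 0.814000
step 6 [6y] zero: DF = P = 1621/2000 ≈ 0.810500
step 7 [7y] bond c/1=2/25: DF=(320543/250000 − 2/25·(0.965400+0.920900+0.879400+0.859900+0.814000+0.810500))/(1+2/25) = 7983/10000 ≈ 0.798300
step 8 [8y] zero: DF = P = 1947/2500 ≈ 0.778800

1 1 4827/5000
2 2 9209/10000
3 3 4397/5000
4 4 8599/10000
5 5 407/500
6 6 1621/2000
7 7 7983/10000
8 8 1947/2500
s(3y) = (1/(4397/5000) − 1)/(3) = 201/4397 ≈ 4.5713%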